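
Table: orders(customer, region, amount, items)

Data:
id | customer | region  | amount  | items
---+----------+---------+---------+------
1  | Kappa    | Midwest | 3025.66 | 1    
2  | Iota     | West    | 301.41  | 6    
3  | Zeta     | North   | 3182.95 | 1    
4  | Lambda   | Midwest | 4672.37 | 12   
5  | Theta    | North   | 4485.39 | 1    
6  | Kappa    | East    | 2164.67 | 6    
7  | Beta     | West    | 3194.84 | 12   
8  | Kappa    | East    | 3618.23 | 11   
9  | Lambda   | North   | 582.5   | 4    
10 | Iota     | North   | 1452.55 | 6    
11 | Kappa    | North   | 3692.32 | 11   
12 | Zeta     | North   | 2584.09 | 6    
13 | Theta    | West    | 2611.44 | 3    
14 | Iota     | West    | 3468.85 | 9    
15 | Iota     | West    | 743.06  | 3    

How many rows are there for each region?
SELECT region, COUNT(*) as count
FROM orders
GROUP BY region

Result:
  East: 2
  Midwest: 2
  North: 6
  West: 5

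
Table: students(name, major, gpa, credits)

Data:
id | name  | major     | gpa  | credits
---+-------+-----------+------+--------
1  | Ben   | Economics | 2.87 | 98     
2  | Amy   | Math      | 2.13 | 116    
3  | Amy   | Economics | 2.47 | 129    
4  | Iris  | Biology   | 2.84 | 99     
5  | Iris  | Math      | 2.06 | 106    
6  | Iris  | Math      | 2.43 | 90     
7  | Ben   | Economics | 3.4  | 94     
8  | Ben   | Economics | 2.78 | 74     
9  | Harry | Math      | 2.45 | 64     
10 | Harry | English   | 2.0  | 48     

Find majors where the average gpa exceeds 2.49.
SELECT major, AVG(gpa)
FROM students
GROUP BY major
HAVING AVG(gpa) > 2.49

Result:
  Biology: avg=2.84
  Economics: avg=2.88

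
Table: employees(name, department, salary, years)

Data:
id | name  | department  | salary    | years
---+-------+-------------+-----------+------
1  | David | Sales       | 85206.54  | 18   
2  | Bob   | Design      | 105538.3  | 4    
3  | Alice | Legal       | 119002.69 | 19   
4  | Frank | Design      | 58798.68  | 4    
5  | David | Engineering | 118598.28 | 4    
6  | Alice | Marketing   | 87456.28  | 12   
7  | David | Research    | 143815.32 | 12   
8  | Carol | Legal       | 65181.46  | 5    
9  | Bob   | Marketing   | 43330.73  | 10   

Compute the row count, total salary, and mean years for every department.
SELECT department,
       COUNT(*) as cnt,
       SUM(salary) as total_salary,
       AVG(years) as avg_years
FROM employees
GROUP BY department

Result:
  Design: 2 records, 164336.98 total salary, 4.00 avg years
  Engineering: 1 records, 118598.28 total salary, 4.00 avg years
  Legal: 2 records, 184184.15 total salary, 12.00 avg years
  Marketing: 2 records, 130787.01 total salary, 11.00 avg years
  Research: 1 records, 143815.32 total salary, 12.00 avg years
  Sales: 1 records, 85206.54 total salary, 18.00 avg years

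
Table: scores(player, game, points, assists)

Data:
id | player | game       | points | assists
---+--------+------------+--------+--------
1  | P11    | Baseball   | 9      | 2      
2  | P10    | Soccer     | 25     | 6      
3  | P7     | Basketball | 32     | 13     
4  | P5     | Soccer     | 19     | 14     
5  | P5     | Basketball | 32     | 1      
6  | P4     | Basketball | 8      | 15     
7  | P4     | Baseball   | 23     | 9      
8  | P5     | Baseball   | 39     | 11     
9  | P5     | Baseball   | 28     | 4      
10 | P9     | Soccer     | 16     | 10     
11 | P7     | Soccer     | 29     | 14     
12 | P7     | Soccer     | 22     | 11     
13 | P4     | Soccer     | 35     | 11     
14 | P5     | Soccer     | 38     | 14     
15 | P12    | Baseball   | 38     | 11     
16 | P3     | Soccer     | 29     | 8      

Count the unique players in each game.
SELECT game, COUNT(DISTINCT player)
FROM scores
GROUP BY game

Result:
  Baseball: 4 distinct
  Basketball: 3 distinct
  Soccer: 6 distinct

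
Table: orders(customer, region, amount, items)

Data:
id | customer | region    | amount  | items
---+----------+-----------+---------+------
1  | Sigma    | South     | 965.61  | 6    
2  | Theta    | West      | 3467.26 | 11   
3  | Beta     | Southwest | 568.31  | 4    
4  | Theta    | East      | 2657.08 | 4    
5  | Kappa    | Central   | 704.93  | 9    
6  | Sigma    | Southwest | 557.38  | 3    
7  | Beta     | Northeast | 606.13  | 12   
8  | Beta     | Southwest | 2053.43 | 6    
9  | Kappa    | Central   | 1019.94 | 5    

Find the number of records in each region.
SELECT region, COUNT(*) as count
FROM orders
GROUP BY region

Result:
  Central: 2
  East: 1
  Northeast: 1
  South: 1
  Southwest: 3
  West: 1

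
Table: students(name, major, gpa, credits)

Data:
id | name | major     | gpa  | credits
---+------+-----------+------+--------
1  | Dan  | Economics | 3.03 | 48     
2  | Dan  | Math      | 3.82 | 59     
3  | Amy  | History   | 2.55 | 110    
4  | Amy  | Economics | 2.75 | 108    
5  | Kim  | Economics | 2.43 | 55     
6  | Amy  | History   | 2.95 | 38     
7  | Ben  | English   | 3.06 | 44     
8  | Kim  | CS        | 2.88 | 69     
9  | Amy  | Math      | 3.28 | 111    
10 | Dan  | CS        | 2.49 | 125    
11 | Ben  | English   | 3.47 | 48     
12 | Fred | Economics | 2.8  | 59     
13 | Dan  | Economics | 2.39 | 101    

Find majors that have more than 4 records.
SELECT major, COUNT(*) as cnt
FROM students
GROUP BY major
HAVING COUNT(*) > 4

Result:
  Economics: 5

Note: HAVING filters groups after aggregation, WHERE filters rows before.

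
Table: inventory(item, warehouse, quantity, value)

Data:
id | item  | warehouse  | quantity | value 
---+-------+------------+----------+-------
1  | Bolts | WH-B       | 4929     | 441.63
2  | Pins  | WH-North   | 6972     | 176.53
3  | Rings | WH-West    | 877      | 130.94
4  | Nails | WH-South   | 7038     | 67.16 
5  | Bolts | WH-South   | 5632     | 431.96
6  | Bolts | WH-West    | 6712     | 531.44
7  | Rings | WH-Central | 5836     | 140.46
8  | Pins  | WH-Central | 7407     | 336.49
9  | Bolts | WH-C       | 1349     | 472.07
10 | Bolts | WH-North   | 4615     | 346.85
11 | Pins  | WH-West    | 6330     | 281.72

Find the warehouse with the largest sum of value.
SELECT warehouse, SUM(value) as val
FROM inventory
GROUP BY warehouse
ORDER BY val DESC
LIMIT 1

Result: WH-West with sum(value) = 944.10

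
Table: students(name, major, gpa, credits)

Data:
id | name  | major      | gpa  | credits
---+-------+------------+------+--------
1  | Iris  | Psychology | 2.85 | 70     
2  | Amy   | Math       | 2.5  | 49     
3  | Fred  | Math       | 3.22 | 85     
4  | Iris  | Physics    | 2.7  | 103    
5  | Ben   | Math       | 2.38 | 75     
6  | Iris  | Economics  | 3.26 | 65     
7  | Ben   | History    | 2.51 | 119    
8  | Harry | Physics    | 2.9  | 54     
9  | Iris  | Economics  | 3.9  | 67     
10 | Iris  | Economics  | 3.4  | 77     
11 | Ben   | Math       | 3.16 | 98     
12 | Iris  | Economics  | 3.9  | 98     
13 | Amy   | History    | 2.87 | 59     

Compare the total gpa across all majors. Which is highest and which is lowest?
SELECT major, SUM(gpa)
FROM students
GROUP BY major
ORDER BY SUM(gpa)

All groups:
  Psychology: 2.85
  History: 5.38
  Physics: 5.60
  Math: 11.26
  Economics: 14.46

Highest: Economics (14.46)
Lowest: Psychology (2.85)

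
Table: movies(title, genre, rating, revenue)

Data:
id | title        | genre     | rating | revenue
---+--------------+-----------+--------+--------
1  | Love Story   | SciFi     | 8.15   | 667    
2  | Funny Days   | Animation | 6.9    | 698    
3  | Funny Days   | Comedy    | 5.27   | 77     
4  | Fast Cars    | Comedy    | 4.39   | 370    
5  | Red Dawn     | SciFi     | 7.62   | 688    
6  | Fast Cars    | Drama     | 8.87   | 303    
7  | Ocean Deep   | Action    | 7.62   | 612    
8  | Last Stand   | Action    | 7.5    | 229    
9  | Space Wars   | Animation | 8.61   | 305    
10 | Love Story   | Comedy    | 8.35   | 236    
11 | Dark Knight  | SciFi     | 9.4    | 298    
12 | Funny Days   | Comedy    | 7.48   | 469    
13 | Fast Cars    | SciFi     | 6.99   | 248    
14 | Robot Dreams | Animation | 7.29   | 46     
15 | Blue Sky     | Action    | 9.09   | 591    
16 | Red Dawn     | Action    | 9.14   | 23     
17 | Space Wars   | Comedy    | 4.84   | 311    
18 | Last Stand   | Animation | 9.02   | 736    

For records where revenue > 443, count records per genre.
SELECT genre, COUNT(*)
FROM movies
WHERE revenue > 443
GROUP BY genre

Note: WHERE filters rows before grouping.

Result:
  Action: 2
  Animation: 2
  Comedy: 1
  SciFi: 2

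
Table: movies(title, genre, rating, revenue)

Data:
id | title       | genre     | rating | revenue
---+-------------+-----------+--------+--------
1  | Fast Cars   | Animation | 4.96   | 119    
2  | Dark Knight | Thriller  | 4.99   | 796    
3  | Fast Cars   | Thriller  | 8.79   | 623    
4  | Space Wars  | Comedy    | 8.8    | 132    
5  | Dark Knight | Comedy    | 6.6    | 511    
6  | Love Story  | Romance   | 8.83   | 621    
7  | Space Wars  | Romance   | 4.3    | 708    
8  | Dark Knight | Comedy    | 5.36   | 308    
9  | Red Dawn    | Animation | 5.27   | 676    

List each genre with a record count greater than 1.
SELECT genre, COUNT(*) as cnt
FROM movies
GROUP BY genre
HAVING COUNT(*) > 1

Result:
  Animation: 2
  Comedy: 3
  Romance: 2
  Thriller: 2

Note: HAVING filters groups after aggregation, WHERE filters rows before.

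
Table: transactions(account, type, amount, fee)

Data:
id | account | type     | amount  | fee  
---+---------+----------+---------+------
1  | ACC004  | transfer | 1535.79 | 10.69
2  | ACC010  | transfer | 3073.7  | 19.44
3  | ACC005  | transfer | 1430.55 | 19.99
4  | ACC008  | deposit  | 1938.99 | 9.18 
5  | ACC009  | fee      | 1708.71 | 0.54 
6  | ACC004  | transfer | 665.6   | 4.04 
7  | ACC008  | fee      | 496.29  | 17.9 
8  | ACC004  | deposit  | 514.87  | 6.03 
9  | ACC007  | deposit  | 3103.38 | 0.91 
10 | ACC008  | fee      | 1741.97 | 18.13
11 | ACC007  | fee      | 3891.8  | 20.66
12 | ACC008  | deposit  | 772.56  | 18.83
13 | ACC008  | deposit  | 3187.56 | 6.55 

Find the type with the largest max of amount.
SELECT type, MAX(amount) as val
FROM transactions
GROUP BY type
ORDER BY val DESC
LIMIT 1

Result: fee with max(amount) = 3891.80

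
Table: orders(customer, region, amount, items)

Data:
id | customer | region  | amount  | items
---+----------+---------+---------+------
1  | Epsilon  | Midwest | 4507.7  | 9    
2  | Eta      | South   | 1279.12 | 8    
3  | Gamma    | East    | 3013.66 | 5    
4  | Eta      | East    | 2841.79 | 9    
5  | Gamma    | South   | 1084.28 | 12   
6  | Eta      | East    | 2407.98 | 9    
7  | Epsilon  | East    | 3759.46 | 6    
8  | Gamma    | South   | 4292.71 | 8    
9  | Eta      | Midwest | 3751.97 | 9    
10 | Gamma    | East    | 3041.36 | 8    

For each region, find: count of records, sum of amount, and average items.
SELECT region,
       COUNT(*) as cnt,
       SUM(amount) as total_amount,
       AVG(items) as avg_items
FROM orders
GROUP BY region

Result:
  East: 5 records, 15064.25 total amount, 7.40 avg items
  Midwest: 2 records, 8259.67 total amount, 9.00 avg items
  South: 3 records, 6656.11 total amount, 9.33 avg items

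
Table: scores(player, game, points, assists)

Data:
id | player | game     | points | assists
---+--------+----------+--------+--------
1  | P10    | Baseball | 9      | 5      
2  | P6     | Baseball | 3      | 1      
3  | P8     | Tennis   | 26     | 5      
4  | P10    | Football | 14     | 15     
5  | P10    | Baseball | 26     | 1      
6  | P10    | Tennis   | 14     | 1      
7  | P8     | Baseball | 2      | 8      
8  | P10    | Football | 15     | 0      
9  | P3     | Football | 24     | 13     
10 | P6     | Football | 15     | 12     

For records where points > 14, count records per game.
SELECT game, COUNT(*)
FROM scores
WHERE points > 14
GROUP BY game

Note: WHERE filters rows before grouping.

Result:
  Baseball: 1
  Football: 3
  Tennis: 1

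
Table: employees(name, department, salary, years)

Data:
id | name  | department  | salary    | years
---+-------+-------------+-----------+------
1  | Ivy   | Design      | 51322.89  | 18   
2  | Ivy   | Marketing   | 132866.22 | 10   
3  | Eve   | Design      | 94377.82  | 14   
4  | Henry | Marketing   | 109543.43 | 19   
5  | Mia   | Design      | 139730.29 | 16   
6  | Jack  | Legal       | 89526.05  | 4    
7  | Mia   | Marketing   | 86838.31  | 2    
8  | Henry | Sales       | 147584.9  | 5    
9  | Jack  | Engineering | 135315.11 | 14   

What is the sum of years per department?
SELECT department, SUM(years) as result
FROM employees
GROUP BY department

Result:
  Design: 48
  Engineering: 14
  Legal: 4
  Marketing: 31
  Sales: 5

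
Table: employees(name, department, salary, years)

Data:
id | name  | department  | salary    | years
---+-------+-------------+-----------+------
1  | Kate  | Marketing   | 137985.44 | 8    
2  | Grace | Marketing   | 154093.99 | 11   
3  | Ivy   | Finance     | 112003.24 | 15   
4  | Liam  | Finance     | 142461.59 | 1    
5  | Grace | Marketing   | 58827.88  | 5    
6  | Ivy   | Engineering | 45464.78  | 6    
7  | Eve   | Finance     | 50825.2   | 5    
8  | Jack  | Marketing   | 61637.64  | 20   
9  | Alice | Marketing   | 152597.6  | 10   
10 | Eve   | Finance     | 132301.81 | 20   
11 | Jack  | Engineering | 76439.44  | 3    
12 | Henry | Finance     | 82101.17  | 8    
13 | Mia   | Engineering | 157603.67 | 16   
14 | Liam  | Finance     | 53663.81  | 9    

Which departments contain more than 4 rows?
SELECT department, COUNT(*) as cnt
FROM employees
GROUP BY department
HAVING COUNT(*) > 4

Result:
  Finance: 6
  Marketing: 5

Note: HAVING filters groups after aggregation, WHERE filters rows before.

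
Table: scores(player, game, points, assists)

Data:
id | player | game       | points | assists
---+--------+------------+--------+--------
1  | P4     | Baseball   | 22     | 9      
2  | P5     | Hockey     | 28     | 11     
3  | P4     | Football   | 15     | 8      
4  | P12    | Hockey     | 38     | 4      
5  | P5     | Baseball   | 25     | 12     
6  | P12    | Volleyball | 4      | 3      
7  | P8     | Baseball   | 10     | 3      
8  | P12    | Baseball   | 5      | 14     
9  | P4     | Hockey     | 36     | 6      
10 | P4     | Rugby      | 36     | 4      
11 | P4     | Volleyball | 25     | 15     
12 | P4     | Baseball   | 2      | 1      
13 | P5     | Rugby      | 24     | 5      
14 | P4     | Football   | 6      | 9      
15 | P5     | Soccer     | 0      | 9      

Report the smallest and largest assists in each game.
SELECT game, MIN(assists), MAX(assists)
FROM scores
GROUP BY game

Result:
  Baseball: min=1, max=14
  Football: min=8, max=9
  Hockey: min=4, max=11
  Rugby: min=4, max=5
  Soccer: min=9, max=9
  Volleyball: min=3, max=15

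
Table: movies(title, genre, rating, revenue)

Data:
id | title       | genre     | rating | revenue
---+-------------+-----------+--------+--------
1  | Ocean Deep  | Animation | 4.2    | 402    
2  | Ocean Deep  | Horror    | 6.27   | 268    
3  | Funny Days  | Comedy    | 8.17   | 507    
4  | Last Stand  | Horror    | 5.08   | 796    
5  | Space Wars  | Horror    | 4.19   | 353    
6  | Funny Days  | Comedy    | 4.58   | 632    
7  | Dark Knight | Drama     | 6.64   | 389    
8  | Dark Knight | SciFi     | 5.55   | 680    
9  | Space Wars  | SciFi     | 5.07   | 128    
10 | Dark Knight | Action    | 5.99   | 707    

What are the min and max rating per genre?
SELECT genre, MIN(rating), MAX(rating)
FROM movies
GROUP BY genre

Result:
  Action: min=5.99, max=5.99
  Animation: min=4.20, max=4.20
  Comedy: min=4.58, max=8.17
  Drama: min=6.64, max=6.64
  Horror: min=4.19, max=6.27
  SciFi: min=5.07, max=5.55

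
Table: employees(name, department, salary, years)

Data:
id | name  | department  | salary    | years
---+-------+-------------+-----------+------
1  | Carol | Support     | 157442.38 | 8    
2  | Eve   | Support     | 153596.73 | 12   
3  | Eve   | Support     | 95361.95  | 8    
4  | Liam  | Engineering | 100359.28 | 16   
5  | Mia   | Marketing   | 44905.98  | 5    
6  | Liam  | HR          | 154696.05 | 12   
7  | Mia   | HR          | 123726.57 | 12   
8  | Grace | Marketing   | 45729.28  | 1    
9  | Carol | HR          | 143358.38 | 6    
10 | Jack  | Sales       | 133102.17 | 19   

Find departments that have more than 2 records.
SELECT department, COUNT(*) as cnt
FROM employees
GROUP BY department
HAVING COUNT(*) > 2

Result:
  HR: 3
  Support: 3

Note: HAVING filters groups after aggregation, WHERE filters rows before.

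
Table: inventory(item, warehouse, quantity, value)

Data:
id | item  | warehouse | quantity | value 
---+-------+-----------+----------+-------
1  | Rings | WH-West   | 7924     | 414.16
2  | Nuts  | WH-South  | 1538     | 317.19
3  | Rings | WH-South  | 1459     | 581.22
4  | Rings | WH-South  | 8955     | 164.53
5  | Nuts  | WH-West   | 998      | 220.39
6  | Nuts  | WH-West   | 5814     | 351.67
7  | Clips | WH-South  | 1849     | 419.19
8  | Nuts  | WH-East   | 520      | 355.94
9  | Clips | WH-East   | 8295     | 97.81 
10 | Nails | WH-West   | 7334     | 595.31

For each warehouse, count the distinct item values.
SELECT warehouse, COUNT(DISTINCT item)
FROM inventory
GROUP BY warehouse

Result:
  WH-East: 2 distinct
  WH-South: 3 distinct
  WH-West: 3 distinct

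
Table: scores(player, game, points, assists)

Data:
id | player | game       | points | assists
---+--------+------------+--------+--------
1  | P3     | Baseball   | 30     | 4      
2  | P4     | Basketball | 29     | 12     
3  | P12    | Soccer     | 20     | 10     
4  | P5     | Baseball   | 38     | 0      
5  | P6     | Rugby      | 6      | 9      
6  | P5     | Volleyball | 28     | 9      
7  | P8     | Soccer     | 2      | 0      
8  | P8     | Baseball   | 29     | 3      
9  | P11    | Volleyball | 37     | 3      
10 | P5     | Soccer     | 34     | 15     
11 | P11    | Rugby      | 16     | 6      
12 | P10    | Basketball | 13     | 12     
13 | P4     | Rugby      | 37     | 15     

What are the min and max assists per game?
SELECT game, MIN(assists), MAX(assists)
FROM scores
GROUP BY game

Result:
  Baseball: min=0, max=4
  Basketball: min=12, max=12
  Rugby: min=6, max=15
  Soccer: min=0, max=15
  Volleyball: min=3, max=9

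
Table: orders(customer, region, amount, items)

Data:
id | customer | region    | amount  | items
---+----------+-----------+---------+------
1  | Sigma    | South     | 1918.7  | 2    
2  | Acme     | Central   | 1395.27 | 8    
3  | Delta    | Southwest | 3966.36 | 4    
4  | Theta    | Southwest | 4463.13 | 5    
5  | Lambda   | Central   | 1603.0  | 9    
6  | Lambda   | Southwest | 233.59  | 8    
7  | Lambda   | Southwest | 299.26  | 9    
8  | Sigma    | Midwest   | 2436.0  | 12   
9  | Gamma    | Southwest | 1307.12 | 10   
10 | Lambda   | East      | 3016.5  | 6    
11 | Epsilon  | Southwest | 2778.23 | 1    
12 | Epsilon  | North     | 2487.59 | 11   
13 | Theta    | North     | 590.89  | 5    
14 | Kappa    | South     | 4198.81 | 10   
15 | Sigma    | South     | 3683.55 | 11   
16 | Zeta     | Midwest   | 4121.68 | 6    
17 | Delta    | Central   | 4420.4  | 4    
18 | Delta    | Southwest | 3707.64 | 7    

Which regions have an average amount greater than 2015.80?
SELECT region, AVG(amount)
FROM orders
GROUP BY region
HAVING AVG(amount) > 2015.80

Result:
  Central: avg=2472.89
  East: avg=3016.50
  Midwest: avg=3278.84
  South: avg=3267.02
  Southwest: avg=2393.62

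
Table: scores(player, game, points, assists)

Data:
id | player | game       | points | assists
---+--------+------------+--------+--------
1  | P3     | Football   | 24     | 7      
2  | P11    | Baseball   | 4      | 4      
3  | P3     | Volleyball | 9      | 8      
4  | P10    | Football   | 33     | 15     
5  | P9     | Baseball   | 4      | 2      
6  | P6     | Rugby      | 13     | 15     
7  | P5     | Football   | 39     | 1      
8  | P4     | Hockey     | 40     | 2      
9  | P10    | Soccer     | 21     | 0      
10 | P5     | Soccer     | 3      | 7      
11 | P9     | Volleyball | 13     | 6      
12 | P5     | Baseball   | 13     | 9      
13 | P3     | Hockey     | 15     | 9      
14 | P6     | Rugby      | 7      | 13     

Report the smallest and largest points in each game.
SELECT game, MIN(points), MAX(points)
FROM scores
GROUP BY game

Result:
  Baseball: min=4, max=13
  Football: min=24, max=39
  Hockey: min=15, max=40
  Rugby: min=7, max=13
  Soccer: min=3, max=21
  Volleyball: min=9, max=13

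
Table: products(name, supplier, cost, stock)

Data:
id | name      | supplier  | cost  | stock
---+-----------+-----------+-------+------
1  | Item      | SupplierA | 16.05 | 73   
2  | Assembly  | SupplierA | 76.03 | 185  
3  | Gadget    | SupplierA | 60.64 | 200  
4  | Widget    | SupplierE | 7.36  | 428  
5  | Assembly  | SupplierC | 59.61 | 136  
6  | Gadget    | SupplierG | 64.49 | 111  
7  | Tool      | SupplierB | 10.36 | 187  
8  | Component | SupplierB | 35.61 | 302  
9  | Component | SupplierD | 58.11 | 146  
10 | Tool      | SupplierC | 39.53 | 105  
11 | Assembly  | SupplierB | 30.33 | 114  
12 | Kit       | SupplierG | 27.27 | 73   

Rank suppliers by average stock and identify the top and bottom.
SELECT supplier, AVG(stock)
FROM products
GROUP BY supplier
ORDER BY AVG(stock)

All groups:
  SupplierG: 92.00
  SupplierC: 120.50
  SupplierD: 146.00
  SupplierA: 152.67
  SupplierB: 201.00
  SupplierE: 428.00

Highest: SupplierE (428.00)
Lowest: SupplierG (92.00)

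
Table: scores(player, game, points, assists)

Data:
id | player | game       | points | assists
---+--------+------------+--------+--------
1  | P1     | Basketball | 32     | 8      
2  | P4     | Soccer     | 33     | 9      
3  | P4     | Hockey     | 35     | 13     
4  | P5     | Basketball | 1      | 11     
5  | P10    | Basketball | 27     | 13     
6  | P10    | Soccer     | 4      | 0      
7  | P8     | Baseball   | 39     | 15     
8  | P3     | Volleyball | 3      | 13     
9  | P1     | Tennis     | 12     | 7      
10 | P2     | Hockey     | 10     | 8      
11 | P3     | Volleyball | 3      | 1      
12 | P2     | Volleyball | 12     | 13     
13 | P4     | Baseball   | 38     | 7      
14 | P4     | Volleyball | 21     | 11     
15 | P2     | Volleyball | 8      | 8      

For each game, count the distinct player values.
SELECT game, COUNT(DISTINCT player)
FROM scores
GROUP BY game

Result:
  Baseball: 2 distinct
  Basketball: 3 distinct
  Hockey: 2 distinct
  Soccer: 2 distinct
  Tennis: 1 distinct
  Volleyball: 3 distinct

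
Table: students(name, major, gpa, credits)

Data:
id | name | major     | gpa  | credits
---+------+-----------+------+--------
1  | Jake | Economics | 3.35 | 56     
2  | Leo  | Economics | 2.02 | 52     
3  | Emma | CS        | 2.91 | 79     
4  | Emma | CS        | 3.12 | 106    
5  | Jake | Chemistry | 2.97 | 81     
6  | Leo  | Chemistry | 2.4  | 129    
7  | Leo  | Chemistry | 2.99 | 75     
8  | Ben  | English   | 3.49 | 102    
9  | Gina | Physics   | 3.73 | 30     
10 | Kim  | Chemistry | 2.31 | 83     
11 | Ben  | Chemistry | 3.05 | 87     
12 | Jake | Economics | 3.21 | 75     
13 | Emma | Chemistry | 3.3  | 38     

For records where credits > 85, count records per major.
SELECT major, COUNT(*)
FROM students
WHERE credits > 85
GROUP BY major

Note: WHERE filters rows before grouping.

Result:
  CS: 1
  Chemistry: 2
  English: 1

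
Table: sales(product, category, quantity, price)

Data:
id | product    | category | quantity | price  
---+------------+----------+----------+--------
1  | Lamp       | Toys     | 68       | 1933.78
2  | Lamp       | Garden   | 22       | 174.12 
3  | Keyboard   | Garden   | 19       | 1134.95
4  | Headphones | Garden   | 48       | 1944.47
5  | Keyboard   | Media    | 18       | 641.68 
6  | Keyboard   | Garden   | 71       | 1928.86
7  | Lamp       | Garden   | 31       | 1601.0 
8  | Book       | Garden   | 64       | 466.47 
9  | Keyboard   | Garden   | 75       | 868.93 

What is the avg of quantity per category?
SELECT category, AVG(quantity) as result
FROM sales
GROUP BY category

Result:
  Garden: 47.14
  Media: 18.00
  Toys: 68.00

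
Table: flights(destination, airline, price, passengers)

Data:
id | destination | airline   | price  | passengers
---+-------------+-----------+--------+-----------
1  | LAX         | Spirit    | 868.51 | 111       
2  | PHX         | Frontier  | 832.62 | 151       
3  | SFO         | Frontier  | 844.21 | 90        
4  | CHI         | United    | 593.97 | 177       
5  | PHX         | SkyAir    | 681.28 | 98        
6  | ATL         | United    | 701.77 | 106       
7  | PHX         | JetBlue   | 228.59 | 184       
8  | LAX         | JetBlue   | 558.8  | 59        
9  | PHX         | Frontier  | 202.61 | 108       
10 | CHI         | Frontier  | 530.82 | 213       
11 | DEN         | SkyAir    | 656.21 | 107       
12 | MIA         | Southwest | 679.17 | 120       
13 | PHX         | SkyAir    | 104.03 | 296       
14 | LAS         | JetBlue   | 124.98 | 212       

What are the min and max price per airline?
SELECT airline, MIN(price), MAX(price)
FROM flights
GROUP BY airline

Result:
  Frontier: min=202.61, max=844.21
  JetBlue: min=124.98, max=558.80
  SkyAir: min=104.03, max=681.28
  Southwest: min=679.17, max=679.17
  Spirit: min=868.51, max=868.51
  United: min=593.97, max=701.77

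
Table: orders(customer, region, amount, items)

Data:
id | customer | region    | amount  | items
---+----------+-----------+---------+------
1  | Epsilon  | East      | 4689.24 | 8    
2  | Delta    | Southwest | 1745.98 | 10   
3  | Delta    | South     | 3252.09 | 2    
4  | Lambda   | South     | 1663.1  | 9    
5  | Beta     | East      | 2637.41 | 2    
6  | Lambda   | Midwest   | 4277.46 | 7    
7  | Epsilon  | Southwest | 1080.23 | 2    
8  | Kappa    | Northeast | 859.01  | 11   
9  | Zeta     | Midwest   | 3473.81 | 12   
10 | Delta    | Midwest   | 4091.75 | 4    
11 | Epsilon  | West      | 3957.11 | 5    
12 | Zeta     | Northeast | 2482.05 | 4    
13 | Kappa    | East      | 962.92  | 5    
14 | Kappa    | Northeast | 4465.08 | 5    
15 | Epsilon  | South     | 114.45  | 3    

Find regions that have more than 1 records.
SELECT region, COUNT(*) as cnt
FROM orders
GROUP BY region
HAVING COUNT(*) > 1

Result:
  East: 3
  Midwest: 3
  Northeast: 3
  South: 3
  Southwest: 2

Note: HAVING filters groups after aggregation, WHERE filters rows before.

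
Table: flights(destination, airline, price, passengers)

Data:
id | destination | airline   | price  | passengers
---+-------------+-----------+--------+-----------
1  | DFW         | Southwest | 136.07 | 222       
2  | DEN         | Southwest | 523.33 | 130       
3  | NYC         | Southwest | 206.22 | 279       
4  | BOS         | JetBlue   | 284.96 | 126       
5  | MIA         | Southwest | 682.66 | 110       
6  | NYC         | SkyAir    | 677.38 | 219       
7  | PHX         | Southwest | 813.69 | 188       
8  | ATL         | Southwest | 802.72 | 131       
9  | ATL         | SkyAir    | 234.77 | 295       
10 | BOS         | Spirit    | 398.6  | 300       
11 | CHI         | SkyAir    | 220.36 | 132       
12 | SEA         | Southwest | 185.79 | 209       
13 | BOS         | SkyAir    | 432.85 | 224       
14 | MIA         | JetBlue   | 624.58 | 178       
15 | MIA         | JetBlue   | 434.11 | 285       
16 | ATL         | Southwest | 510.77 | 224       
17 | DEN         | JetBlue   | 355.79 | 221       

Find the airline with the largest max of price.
SELECT airline, MAX(price) as val
FROM flights
GROUP BY airline
ORDER BY val DESC
LIMIT 1

Result: Southwest with max(price) = 813.69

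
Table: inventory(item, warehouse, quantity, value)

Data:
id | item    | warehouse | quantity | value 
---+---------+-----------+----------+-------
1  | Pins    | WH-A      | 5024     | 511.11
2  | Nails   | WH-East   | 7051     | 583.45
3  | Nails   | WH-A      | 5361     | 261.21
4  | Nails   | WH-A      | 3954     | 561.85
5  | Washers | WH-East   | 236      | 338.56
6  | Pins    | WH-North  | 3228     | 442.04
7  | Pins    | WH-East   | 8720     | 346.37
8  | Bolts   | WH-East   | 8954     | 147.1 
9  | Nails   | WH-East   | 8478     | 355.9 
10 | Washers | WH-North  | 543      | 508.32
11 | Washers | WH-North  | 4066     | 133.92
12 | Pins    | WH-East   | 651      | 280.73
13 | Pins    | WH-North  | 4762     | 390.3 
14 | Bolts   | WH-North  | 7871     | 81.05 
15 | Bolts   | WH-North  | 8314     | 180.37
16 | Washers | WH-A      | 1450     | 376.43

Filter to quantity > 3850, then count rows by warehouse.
SELECT warehouse, COUNT(*)
FROM inventory
WHERE quantity > 3850
GROUP BY warehouse

Note: WHERE filters rows before grouping.

Result:
  WH-A: 3
  WH-East: 4
  WH-North: 4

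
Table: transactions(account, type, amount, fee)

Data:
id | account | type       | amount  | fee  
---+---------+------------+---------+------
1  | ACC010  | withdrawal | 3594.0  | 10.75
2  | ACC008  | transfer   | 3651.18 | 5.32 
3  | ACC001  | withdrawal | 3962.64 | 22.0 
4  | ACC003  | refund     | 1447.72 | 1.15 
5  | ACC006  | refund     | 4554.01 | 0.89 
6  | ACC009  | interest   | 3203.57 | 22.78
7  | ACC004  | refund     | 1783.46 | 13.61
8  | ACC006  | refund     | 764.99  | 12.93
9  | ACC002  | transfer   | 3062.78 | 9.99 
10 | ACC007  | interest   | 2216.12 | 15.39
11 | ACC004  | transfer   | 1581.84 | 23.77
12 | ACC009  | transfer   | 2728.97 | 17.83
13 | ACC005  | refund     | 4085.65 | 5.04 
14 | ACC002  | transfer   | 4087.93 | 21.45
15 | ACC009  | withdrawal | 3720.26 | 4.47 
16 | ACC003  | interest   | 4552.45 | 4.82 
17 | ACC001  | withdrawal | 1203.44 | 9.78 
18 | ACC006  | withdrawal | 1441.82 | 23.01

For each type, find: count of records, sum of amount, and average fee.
SELECT type,
       COUNT(*) as cnt,
       SUM(amount) as total_amount,
       AVG(fee) as avg_fee
FROM transactions
GROUP BY type

Result:
  interest: 3 records, 9972.14 total amount, 14.33 avg fee
  refund: 5 records, 12635.83 total amount, 6.72 avg fee
  transfer: 5 records, 15112.70 total amount, 15.67 avg fee
  withdrawal: 5 records, 13922.16 total amount, 14.00 avg fee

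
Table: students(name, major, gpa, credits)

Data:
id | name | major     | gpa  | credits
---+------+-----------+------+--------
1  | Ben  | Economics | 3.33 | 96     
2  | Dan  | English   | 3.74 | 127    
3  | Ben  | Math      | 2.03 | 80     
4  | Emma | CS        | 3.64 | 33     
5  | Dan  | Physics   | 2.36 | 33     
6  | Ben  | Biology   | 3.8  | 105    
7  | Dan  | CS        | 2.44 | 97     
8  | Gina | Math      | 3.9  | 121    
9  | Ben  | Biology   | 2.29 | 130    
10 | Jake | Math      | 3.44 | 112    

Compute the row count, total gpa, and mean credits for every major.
SELECT major,
       COUNT(*) as cnt,
       SUM(gpa) as total_gpa,
       AVG(credits) as avg_credits
FROM students
GROUP BY major

Result:
  Biology: 2 records, 6.09 total gpa, 117.50 avg credits
  CS: 2 records, 6.08 total gpa, 65.00 avg credits
  Economics: 1 records, 3.33 total gpa, 96.00 avg credits
  English: 1 records, 3.74 total gpa, 127.00 avg credits
  Math: 3 records, 9.37 total gpa, 104.33 avg credits
  Physics: 1 records, 2.36 total gpa, 33.00 avg credits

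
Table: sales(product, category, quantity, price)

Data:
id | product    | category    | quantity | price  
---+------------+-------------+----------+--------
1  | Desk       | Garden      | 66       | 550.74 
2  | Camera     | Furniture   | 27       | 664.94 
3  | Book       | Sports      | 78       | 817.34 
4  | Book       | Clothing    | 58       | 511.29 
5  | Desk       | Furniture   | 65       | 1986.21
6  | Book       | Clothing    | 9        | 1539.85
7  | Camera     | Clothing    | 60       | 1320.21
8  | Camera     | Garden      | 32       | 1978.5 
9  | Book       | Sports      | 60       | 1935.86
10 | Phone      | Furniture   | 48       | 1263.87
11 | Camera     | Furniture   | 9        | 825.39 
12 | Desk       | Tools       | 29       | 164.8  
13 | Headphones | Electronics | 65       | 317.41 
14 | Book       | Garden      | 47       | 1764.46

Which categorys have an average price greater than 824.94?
SELECT category, AVG(price)
FROM sales
GROUP BY category
HAVING AVG(price) > 824.94

Result:
  Clothing: avg=1123.78
  Furniture: avg=1185.10
  Garden: avg=1431.23
  Sports: avg=1376.60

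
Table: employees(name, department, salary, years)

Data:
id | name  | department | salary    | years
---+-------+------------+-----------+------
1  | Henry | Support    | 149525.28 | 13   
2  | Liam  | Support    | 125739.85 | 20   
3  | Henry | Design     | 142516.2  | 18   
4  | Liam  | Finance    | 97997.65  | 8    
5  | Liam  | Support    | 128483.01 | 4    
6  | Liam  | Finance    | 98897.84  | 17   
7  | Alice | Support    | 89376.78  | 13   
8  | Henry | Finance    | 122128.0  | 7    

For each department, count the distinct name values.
SELECT department, COUNT(DISTINCT name)
FROM employees
GROUP BY department

Result:
  Design: 1 distinct
  Finance: 2 distinct
  Support: 3 distinct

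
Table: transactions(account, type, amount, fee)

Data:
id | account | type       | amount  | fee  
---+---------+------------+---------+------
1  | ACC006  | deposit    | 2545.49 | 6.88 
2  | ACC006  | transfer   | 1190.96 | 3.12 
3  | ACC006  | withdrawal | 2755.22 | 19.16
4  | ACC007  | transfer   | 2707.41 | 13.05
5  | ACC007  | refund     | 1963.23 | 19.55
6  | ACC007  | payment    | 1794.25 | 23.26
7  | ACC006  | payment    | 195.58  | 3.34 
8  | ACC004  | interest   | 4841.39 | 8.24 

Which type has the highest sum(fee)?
SELECT type, SUM(fee) as val
FROM transactions
GROUP BY type
ORDER BY val DESC
LIMIT 1

Result: payment with sum(fee) = 26.60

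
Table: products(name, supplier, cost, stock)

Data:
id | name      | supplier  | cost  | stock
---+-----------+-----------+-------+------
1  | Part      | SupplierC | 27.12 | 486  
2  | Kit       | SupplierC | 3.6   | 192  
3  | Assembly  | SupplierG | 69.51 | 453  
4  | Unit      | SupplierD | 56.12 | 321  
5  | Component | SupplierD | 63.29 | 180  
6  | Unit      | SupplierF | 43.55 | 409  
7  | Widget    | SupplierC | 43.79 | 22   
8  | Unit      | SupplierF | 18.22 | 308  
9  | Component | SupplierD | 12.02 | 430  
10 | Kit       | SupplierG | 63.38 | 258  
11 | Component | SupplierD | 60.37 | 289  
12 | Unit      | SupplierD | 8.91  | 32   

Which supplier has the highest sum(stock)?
SELECT supplier, SUM(stock) as val
FROM products
GROUP BY supplier
ORDER BY val DESC
LIMIT 1

Result: SupplierD with sum(stock) = 1252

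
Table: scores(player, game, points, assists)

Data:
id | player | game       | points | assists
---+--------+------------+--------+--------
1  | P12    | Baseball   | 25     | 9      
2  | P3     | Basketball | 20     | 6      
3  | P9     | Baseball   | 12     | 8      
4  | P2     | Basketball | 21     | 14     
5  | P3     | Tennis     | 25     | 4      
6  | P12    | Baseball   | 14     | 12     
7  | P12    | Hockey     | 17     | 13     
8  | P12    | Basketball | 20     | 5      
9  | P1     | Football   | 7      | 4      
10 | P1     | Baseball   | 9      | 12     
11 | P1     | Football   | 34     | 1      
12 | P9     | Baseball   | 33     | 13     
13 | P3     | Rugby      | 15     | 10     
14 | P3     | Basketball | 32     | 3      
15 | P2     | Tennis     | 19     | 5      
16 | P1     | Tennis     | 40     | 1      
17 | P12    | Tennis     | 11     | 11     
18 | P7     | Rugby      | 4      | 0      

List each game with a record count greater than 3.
SELECT game, COUNT(*) as cnt
FROM scores
GROUP BY game
HAVING COUNT(*) > 3

Result:
  Baseball: 5
  Basketball: 4
  Tennis: 4

Note: HAVING filters groups after aggregation, WHERE filters rows before.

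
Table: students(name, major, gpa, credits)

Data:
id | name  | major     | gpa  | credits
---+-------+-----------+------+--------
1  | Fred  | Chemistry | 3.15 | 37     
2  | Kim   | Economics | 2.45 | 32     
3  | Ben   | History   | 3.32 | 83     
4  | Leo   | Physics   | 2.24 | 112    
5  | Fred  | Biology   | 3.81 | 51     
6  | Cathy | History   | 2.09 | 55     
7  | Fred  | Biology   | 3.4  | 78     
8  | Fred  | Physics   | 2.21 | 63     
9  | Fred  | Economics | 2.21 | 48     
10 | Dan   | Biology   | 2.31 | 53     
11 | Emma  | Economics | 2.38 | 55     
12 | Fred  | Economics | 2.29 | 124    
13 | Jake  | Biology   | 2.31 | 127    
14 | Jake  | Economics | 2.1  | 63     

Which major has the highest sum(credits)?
SELECT major, SUM(credits) as val
FROM students
GROUP BY major
ORDER BY val DESC
LIMIT 1

Result: Economics with sum(credits) = 322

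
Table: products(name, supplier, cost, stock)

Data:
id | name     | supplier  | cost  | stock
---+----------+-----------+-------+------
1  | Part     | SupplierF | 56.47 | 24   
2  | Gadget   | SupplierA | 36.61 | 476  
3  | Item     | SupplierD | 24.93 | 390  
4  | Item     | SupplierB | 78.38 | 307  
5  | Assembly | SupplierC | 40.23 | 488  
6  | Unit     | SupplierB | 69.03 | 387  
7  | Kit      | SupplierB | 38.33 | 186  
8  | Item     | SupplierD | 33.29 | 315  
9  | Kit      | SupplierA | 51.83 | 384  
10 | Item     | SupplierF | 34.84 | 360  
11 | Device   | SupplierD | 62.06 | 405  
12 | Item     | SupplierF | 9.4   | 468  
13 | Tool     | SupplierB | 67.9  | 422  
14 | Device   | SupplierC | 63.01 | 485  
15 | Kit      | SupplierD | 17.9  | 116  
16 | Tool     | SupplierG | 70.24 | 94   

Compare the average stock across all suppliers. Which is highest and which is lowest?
SELECT supplier, AVG(stock)
FROM products
GROUP BY supplier
ORDER BY AVG(stock)

All groups:
  SupplierG: 94.00
  SupplierF: 284.00
  SupplierD: 306.50
  SupplierB: 325.50
  SupplierA: 430.00
  SupplierC: 486.50

Highest: SupplierC (486.50)
Lowest: SupplierG (94.00)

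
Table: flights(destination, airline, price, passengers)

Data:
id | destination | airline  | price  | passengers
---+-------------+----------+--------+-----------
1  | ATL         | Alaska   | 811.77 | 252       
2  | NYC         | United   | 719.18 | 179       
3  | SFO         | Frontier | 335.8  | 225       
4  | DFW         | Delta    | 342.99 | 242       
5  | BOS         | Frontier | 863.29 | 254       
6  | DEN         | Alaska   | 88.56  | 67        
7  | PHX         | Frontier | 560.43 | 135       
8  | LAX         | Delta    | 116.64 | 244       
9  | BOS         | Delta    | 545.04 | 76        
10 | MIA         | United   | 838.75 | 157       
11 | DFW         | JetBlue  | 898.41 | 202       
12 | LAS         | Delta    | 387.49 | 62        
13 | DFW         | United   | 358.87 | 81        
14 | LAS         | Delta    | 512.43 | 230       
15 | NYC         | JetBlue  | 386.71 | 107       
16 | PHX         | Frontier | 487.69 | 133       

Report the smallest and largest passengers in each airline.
SELECT airline, MIN(passengers), MAX(passengers)
FROM flights
GROUP BY airline

Result:
  Alaska: min=67, max=252
  Delta: min=62, max=244
  Frontier: min=133, max=254
  JetBlue: min=107, max=202
  United: min=81, max=179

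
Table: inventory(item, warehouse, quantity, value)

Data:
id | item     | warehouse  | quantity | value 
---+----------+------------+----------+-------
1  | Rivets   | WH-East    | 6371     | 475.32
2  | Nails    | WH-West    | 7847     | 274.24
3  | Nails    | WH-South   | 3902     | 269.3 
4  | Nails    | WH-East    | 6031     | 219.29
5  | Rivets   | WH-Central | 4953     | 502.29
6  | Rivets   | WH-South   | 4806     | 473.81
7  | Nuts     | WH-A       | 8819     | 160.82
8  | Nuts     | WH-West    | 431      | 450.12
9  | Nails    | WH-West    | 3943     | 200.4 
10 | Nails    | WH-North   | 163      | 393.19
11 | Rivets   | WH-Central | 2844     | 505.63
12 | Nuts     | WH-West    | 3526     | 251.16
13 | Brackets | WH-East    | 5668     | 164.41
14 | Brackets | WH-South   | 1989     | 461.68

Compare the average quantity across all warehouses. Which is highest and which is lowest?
SELECT warehouse, AVG(quantity)
FROM inventory
GROUP BY warehouse
ORDER BY AVG(quantity)

All groups:
  WH-North: 163.00
  WH-South: 3565.67
  WH-Central: 3898.50
  WH-West: 3936.75
  WH-East: 6023.33
  WH-A: 8819.00

Highest: WH-A (8819.00)
Lowest: WH-North (163.00)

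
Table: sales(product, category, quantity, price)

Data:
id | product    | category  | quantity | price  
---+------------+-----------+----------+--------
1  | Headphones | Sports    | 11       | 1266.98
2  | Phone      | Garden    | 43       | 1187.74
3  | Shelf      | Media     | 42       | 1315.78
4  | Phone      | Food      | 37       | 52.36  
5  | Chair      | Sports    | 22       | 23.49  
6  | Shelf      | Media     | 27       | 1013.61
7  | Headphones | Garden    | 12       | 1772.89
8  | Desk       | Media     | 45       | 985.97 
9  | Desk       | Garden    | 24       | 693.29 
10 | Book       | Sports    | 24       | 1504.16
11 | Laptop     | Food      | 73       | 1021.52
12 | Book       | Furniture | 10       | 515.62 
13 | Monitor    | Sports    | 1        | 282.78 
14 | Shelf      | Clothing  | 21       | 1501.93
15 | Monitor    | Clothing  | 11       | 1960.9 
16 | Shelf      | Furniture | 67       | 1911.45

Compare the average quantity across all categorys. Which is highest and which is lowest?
SELECT category, AVG(quantity)
FROM sales
GROUP BY category
ORDER BY AVG(quantity)

All groups:
  Sports: 14.50
  Clothing: 16.00
  Garden: 26.33
  Media: 38.00
  Furniture: 38.50
  Food: 55.00

Highest: Food (55.00)
Lowest: Sports (14.50)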